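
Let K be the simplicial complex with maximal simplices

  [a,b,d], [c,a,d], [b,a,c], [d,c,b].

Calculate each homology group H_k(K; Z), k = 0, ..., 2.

H_0 = Z,  H_1 = 0,  H_2 = Z.

Fix the vertex order a < b < c < d and write every simplex with vertices in increasing order. Then dim K = 2 and the simplices of K are:

  0-simplices (4): a, b, c, d
  1-simplices (6): ab, ac, ad, bc, bd, cd
  2-simplices (4): abc, abd, acd, bcd

so the chain groups are C_0 ≅ Z^4, C_1 ≅ Z^6, C_2 ≅ Z^4.

∂_1: C_1 → C_0 sends each edge [p,q] (with p < q) to q − p. For instance
  ∂ac = c − a.
The 4×6 boundary matrix has rank 3 and Smith normal form diag(1,1,1).

The boundary map ∂_2: C_2 → C_1 acts by ∂[p,q,r] = [q,r] − [p,r] + [p,q]. For instance
  ∂bcd = cd − bd + bc,
  ∂acd = cd − ad + ac.
The resulting 6×4 matrix has rank 3, and its Smith normal form has invariant factors (1,1,1).

From H_k ≅ ker(∂_k) / im(∂_{k+1}) we obtain:

  H_0: rank C_0 − rank ∂_1 = 4 − 3 = 1, and the invariant factors of ∂_1 are all 1, so H_0 ≅ Z.
  H_1: rank ker ∂_1 − rank ∂_2 = (6 − 3) − 3 = 0, and the invariant factors of ∂_2 are all 1, so H_1 ≅ 0.
  H_2: rank ker ∂_2 − rank ∂_3 = (4 − 3) − 0 = 1, and there is no ∂_3, so H_2 ≅ Z.

(K is a triangulation of the 2-sphere S^2.)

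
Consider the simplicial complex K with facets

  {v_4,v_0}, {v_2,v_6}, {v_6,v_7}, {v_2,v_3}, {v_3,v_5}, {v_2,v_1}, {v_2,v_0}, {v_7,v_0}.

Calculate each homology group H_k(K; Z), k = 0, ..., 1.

Take the total order v_0 < v_1 < v_2 < v_3 < v_4 < v_5 < v_6 < v_7 on the vertex set. Then K (dimension 1) consists of the simplices:

  0-simplices (8): [v_0], [v_1], [v_2], [v_3], [v_4], [v_5], [v_6], [v_7]
  1-simplices (8): [v_0,v_2], [v_0,v_4], [v_0,v_7], [v_1,v_2], [v_2,v_3], [v_2,v_6], [v_3,v_5], [v_6,v_7]

Hence C_0 ≅ Z^8, C_1 ≅ Z^8.

∂_1: C_1 → C_0 is given by ∂[p,q] = [q] − [p]. For instance
  ∂[v_0,v_2] = [v_2] − [v_0].
As a 8×8 matrix over Z this has rank 7, with invariant factors (1,1,1,1,1,1,1).

Now H_k = ker ∂_k / im ∂_{k+1}, so:

  H_0: rank C_0 − rank ∂_1 = 8 − 7 = 1, and the invariant factors of ∂_1 are all 1, so H_0 = Z.
  H_1: rank ker ∂_1 − rank ∂_2 = (8 − 7) − 0 = 1, and there is no ∂_2, so H_1 = Z.

As a check, the Euler characteristic is 8 − 8 = 0, which agrees with 1 − 1 = 0.

H_0 ≅ Z,  H_1 ≅ Z.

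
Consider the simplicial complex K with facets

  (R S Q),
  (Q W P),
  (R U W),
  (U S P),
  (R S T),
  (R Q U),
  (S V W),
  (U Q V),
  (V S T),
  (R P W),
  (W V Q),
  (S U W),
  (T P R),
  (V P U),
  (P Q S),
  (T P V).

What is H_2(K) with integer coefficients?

H_2 ≅ Z.

Order the vertices as P < Q < R < S < T < U < V < W. Listing each simplex with vertices in this order, K has dimension 2 with simplices:

  0-simplices (8): P, Q, R, S, T, U, V, W
  1-simplices (24): PQ, PR, PS, PT, PU, PV, PW, QR, QS, QU, QV, QW, RS, RT, RU, RW, ST, SU, SV, SW, TV, UV, UW, VW
  2-simplices (16): PQS, PQW, PRT, PRW, PSU, PTV, PUV, QRS, QRU, QUV, QVW, RST, RUW, STV, SUW, SVW

giving chain groups C_0 ≅ Z^8, C_1 ≅ Z^24, C_2 ≅ Z^16.

∂_1: C_1 → C_0 maps an edge to its endpoints' difference, ∂[p,q] = q − p.
The resulting 8×24 matrix has rank 7, and its Smith normal form has invariant factors (1,1,1,1,1,1,1).

Boundary ∂_2: C_2 → C_1 sends each 2-simplex [p,q,r] to [q,r] − [p,r] + [p,q]. For instance
  ∂PQS = QS − PS + PQ,
  ∂PRT = RT − PT + PR.
The 24×16 boundary matrix has rank 15 and Smith normal form diag(1,1,1,1,1,1,1,1,1,1,1,1,1,1,1).

Computing H_k = (kernel of ∂_k) / (image of ∂_{k+1}):

  H_2: rank ker ∂_2 − rank ∂_3 = (16 − 15) − 0 = 1, and there is no ∂_3, so H_2 = Z.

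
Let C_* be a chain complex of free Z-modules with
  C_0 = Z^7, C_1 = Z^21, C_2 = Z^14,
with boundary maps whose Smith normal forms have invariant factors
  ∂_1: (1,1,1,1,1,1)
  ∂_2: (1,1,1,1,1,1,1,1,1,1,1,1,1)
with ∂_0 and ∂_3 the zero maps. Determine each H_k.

H_0: b_0 = 7 − 0 − 6 = 1; torsion from ∂_1 factors > 1: none. So H_0 ≅ Z.
H_1: b_1 = 21 − 6 − 13 = 2; torsion from ∂_2 factors > 1: none. So H_1 ≅ Z^2.
H_2: b_2 = 14 − 13 − 0 = 1; torsion from ∂_3 factors > 1: none. So H_2 ≅ Z.

H_0 ≅ Z,  H_1 ≅ Z^2,  H_2 ≅ Z.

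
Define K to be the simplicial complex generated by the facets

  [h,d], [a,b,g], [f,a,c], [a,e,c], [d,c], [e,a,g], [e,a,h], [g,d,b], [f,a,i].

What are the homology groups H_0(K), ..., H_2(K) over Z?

H_0 ≅ Z,  H_1 ≅ Z^2,  H_2 = 0.

Take the total order a < b < c < d < e < f < g < h < i on the vertex set. Then K (dimension 2) consists of the simplices:

  0-simplices (9): a, b, c, d, e, f, g, h, i
  1-simplices (17): ab, ac, ae, af, ag, ah, ai, bd, bg, cd, ce, cf, dg, dh, eg, eh, fi
  2-simplices (7): abg, ace, acf, aeg, aeh, afi, bdg

Hence C_0 ≅ Z^9, C_1 ≅ Z^17, C_2 ≅ Z^7.

Boundary ∂_1: C_1 → C_0 sends each edge [p,q] (with p < q) to q − p.
As a 9×17 matrix over Z this has rank 8, with invariant factors (1,1,1,1,1,1,1,1).

The boundary map ∂_2: C_2 → C_1 sends each 2-simplex [p,q,r] to [q,r] − [p,r] + [p,q]. For instance
  ∂bdg = dg − bg + bd,
  ∂aeg = eg − ag + ae.
As a 17×7 matrix over Z this has rank 7, with invariant factors (1,1,1,1,1,1,1).

Now H_k = ker ∂_k / im ∂_{k+1}, so:

  H_0: rank C_0 − rank ∂_1 = 9 − 8 = 1, and the invariant factors of ∂_1 are all 1, so H_0 ≅ Z.
  H_1: rank ker ∂_1 − rank ∂_2 = (17 − 8) − 7 = 2, and the invariant factors of ∂_2 are all 1, so H_1 ≅ Z^2.
  H_2: rank ker ∂_2 − rank ∂_3 = (7 − 7) − 0 = 0, and there is no ∂_3, so H_2 ≅ 0.

As a check, the Euler characteristic is 9 − 17 + 7 = -1, which agrees with 1 − 2 + 0 = -1.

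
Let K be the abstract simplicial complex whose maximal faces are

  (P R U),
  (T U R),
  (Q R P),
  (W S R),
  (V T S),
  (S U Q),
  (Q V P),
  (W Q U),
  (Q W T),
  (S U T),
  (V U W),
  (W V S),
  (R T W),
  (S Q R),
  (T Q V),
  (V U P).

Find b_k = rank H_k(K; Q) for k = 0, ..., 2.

Fix the vertex order P < Q < R < S < T < U < V < W and write every simplex with vertices in increasing order. Then dim K = 2 and the simplices of K are:

  0-simplices (8): P, Q, R, S, T, U, V, W
  1-simplices (24): PQ, PR, PU, PV, QR, QS, QT, QU, QV, QW, RS, RT, RU, RW, ST, SU, SV, SW, TU, TV, TW, UV, UW, VW
  2-simplices (16): PQR, PQV, PRU, PUV, QRS, QSU, QTV, QTW, QUW, RSW, RTU, RTW, STU, STV, SVW, UVW

giving chain groups C_0 ≅ Z^8, C_1 ≅ Z^24, C_2 ≅ Z^16.

∂_1: C_1 → C_0 sends each edge [p,q] (with p < q) to q − p. For instance
  ∂RS = S − R.
As a 8×24 matrix over Z this has rank 7, with invariant factors (1,1,1,1,1,1,1).

Boundary ∂_2: C_2 → C_1 sends each 2-simplex [p,q,r] to [q,r] − [p,r] + [p,q]. For instance
  ∂PRU = RU − PU + PR,
  ∂PQV = QV − PV + PQ.
The resulting 24×16 matrix has rank 15, and its Smith normal form has invariant factors (1,1,1,1,1,1,1,1,1,1,1,1,1,1,1).

Now H_k = ker ∂_k / im ∂_{k+1}, so:

  H_0: rank C_0 − rank ∂_1 = 8 − 7 = 1, and the invariant factors of ∂_1 are all 1, so H_0 ≅ Z.
  H_1: rank ker ∂_1 − rank ∂_2 = (24 − 7) − 15 = 2, and the invariant factors of ∂_2 are all 1, so H_1 ≅ Z^2.
  H_2: rank ker ∂_2 − rank ∂_3 = (16 − 15) − 0 = 1, and there is no ∂_3, so H_2 ≅ Z.

Hence the Betti numbers are b_0 = 1, b_1 = 2, b_2 = 1.

b_0 = 1, b_1 = 2, b_2 = 1.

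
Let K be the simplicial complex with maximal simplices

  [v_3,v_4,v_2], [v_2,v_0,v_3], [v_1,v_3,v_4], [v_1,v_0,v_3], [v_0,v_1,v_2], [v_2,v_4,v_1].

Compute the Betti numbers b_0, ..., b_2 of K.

b_0 = 1, b_1 = 0, b_2 = 1.

We work with the vertex ordering v_0 < v_1 < v_2 < v_3 < v_4. The simplices of K, each written with vertices in increasing order, are:

  0-simplices (5): [v_0], [v_1], [v_2], [v_3], [v_4]
  1-simplices (9): [v_0,v_1], [v_0,v_2], [v_0,v_3], [v_1,v_2], [v_1,v_3], [v_1,v_4], [v_2,v_3], [v_2,v_4], [v_3,v_4]
  2-simplices (6): [v_0,v_1,v_2], [v_0,v_1,v_3], [v_0,v_2,v_3], [v_1,v_2,v_4], [v_1,v_3,v_4], [v_2,v_3,v_4]

so the chain groups are C_0 ≅ Z^5, C_1 ≅ Z^9, C_2 ≅ Z^6.

Boundary ∂_1: C_1 → C_0 sends each edge [p,q] (with p < q) to q − p.
This gives a 5×9 integer matrix of rank 4; reducing to Smith normal form yields diagonal entries (1,1,1,1).

∂_2: C_2 → C_1 sends each 2-simplex [p,q,r] to [q,r] − [p,r] + [p,q]. For instance
  ∂[v_0,v_1,v_2] = [v_1,v_2] − [v_0,v_2] + [v_0,v_1],
  ∂[v_1,v_3,v_4] = [v_3,v_4] − [v_1,v_4] + [v_1,v_3].
The resulting 9×6 matrix has rank 5, and its Smith normal form has invariant factors (1,1,1,1,1).

Now H_k = ker ∂_k / im ∂_{k+1}, so:

  H_0: rank C_0 − rank ∂_1 = 5 − 4 = 1, and the invariant factors of ∂_1 are all 1, so H_0 ≅ Z.
  H_1: rank ker ∂_1 − rank ∂_2 = (9 − 4) − 5 = 0, and the invariant factors of ∂_2 are all 1, so H_1 ≅ 0.
  H_2: rank ker ∂_2 − rank ∂_3 = (6 − 5) − 0 = 1, and there is no ∂_3, so H_2 ≅ Z.

As a check, the Euler characteristic is 5 − 9 + 6 = 2, which agrees with 1 − 0 + 1 = 2.

Hence the Betti numbers are b_0 = 1, b_1 = 0, b_2 = 1.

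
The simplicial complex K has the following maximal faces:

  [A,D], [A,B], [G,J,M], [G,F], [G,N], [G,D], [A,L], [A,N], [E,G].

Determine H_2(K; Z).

Take the total order A < B < D < E < F < G < J < L < M < N on the vertex set. Then K (dimension 2) consists of the simplices:

  0-simplices (10): A, B, D, E, F, G, J, L, M, N
  1-simplices (11): AB, AD, AL, AN, DG, EG, FG, GJ, GM, GN, JM
  2-simplices (1): GJM

so the chain groups are C_0 ≅ Z^10, C_1 ≅ Z^11, C_2 ≅ Z^1.

The boundary map ∂_1: C_1 → C_0 is given by ∂[p,q] = [q] − [p]. For instance
  ∂GJ = J − G.
The resulting 10×11 matrix has rank 9, and its Smith normal form has invariant factors (1,1,1,1,1,1,1,1,1).

Boundary ∂_2: C_2 → C_1 acts by ∂[p,q,r] = [q,r] − [p,r] + [p,q]. For instance
  ∂GJM = JM − GM + GJ.
The resulting 11×1 matrix has rank 1, and its Smith normal form has invariant factors (1).

Reading off H_k = ker ∂_k / im ∂_{k+1}:

  H_2: rank ker ∂_2 − rank ∂_3 = (1 − 1) − 0 = 0, and there is no ∂_3, so H_2 ≅ 0.

H_2 = 0.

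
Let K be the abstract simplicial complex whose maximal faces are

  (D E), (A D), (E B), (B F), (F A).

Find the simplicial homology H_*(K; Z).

K has 5 vertices, 5 edges.
rank ∂_0 = 0, rank ∂_1 = 4 ⇒ b_0 = 5 − 0 − 4 = 1; all invariant factors of ∂_1 are 1 so no torsion. So H_0 ≅ Z.
rank ∂_1 = 4, rank ∂_2 = 0 ⇒ b_1 = 5 − 4 − 0 = 1. So H_1 ≅ Z.

H_0 = Z,  H_1 = Z.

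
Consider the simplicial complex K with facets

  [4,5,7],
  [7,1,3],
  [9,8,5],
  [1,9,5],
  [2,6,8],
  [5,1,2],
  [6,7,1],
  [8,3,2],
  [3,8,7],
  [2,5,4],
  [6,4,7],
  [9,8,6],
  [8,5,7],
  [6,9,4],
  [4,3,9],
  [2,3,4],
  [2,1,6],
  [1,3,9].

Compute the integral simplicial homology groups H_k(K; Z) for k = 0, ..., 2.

H_0 = Z,  H_1 = Z^2,  H_2 = Z.

K has 9 vertices, 27 edges, 18 triangles.
rank ∂_0 = 0, rank ∂_1 = 8 ⇒ b_0 = 9 − 0 − 8 = 1; all invariant factors of ∂_1 are 1 so no torsion. So H_0 = Z.
rank ∂_1 = 8, rank ∂_2 = 17 ⇒ b_1 = 27 − 8 − 17 = 2; all invariant factors of ∂_2 are 1 so no torsion. So H_1 = Z^2.
rank ∂_2 = 17, rank ∂_3 = 0 ⇒ b_2 = 18 − 17 − 0 = 1. So H_2 = Z.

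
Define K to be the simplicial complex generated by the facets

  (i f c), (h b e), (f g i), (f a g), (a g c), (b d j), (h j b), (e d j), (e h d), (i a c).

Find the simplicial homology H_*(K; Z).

H_0 ≅ Z^2,  H_1 ≅ Z^2,  H_2 = 0.

We work with the vertex ordering a < b < c < d < e < f < g < h < i < j. The simplices of K, each written with vertices in increasing order, are:

  0-simplices (10): a, b, c, d, e, f, g, h, i, j
  1-simplices (20): ac, af, ag, ai, bd, be, bh, bj, cf, cg, ci, de, dh, dj, eh, ej, fg, fi, gi, hj
  2-simplices (10): acg, aci, afg, bdj, beh, bhj, cfi, deh, dej, fgi

so the chain groups are C_0 ≅ Z^10, C_1 ≅ Z^20, C_2 ≅ Z^10.

The boundary map ∂_1: C_1 → C_0 is given by ∂[p,q] = [q] − [p].
This gives a 10×20 integer matrix of rank 8; reducing to Smith normal form yields diagonal entries (1,1,1,1,1,1,1,1).

∂_2: C_2 → C_1 acts by ∂[p,q,r] = [q,r] − [p,r] + [p,q]. For instance
  ∂bhj = hj − bj + bh,
  ∂acg = cg − ag + ac.
As a 20×10 matrix over Z this has rank 10, with invariant factors (1,1,1,1,1,1,1,1,1,1).

Computing H_k = (kernel of ∂_k) / (image of ∂_{k+1}):

  H_0: rank C_0 − rank ∂_1 = 10 − 8 = 2, and the invariant factors of ∂_1 are all 1, so H_0 = Z^2.
  H_1: rank ker ∂_1 − rank ∂_2 = (20 − 8) − 10 = 2, and the invariant factors of ∂_2 are all 1, so H_1 = Z^2.
  H_2: rank ker ∂_2 − rank ∂_3 = (10 − 10) − 0 = 0, and there is no ∂_3, so H_2 = 0.

As a check, the Euler characteristic is 10 − 20 + 10 = 0, which agrees with 2 − 2 + 0 = 0.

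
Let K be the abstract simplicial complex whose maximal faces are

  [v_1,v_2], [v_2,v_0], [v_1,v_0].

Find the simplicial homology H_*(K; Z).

H_0 = Z,  H_1 = Z.

Fix the vertex order v_0 < v_1 < v_2 and write every simplex with vertices in increasing order. Then dim K = 1 and the simplices of K are:

  0-simplices (3): [v_0], [v_1], [v_2]
  1-simplices (3): [v_0,v_1], [v_0,v_2], [v_1,v_2]

Hence C_0 ≅ Z^3, C_1 ≅ Z^3.

The boundary map ∂_1: C_1 → C_0 maps an edge to its endpoints' difference, ∂[p,q] = q − p. For instance
  ∂[v_0,v_2] = [v_2] − [v_0].
As a 3×3 matrix over Z this has rank 2, with invariant factors (1,1).

From H_k ≅ ker(∂_k) / im(∂_{k+1}) we obtain:

  H_0: rank C_0 − rank ∂_1 = 3 − 2 = 1, and the invariant factors of ∂_1 are all 1, so H_0 = Z.
  H_1: rank ker ∂_1 − rank ∂_2 = (3 − 2) − 0 = 1, and there is no ∂_2, so H_1 = Z.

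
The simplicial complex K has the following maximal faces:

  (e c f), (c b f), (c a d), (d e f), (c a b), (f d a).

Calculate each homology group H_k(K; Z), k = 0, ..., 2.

H_0 ≅ Z,  H_1 ≅ Z,  H_2 = 0.

Order the vertices as a < b < c < d < e < f. Listing each simplex with vertices in this order, K has dimension 2 with simplices:

  0-simplices (6): a, b, c, d, e, f
  1-simplices (12): ab, ac, ad, af, bc, bf, cd, ce, cf, de, df, ef
  2-simplices (6): abc, acd, adf, bcf, cef, def

so the chain groups are C_0 ≅ Z^6, C_1 ≅ Z^12, C_2 ≅ Z^6.

∂_1: C_1 → C_0 is given by ∂[p,q] = [q] − [p]. For instance
  ∂ab = b − a.
The resulting 6×12 matrix has rank 5, and its Smith normal form has invariant factors (1,1,1,1,1).

∂_2: C_2 → C_1 sends each 2-simplex [p,q,r] to [q,r] − [p,r] + [p,q]. For instance
  ∂abc = bc − ac + ab,
  ∂acd = cd − ad + ac.
The resulting 12×6 matrix has rank 6, and its Smith normal form has invariant factors (1,1,1,1,1,1).

Now H_k = ker ∂_k / im ∂_{k+1}, so:

  H_0: rank C_0 − rank ∂_1 = 6 − 5 = 1, and the invariant factors of ∂_1 are all 1, so H_0 ≅ Z.
  H_1: rank ker ∂_1 − rank ∂_2 = (12 − 5) − 6 = 1, and the invariant factors of ∂_2 are all 1, so H_1 ≅ Z.
  H_2: rank ker ∂_2 − rank ∂_3 = (6 − 6) − 0 = 0, and there is no ∂_3, so H_2 ≅ 0.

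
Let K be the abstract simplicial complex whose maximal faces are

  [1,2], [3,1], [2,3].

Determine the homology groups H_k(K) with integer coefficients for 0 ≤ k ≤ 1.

H_0 ≅ Z,  H_1 ≅ Z.

Take the total order 1 < 2 < 3 on the vertex set. Then K (dimension 1) consists of the simplices:

  0-simplices (3): [1], [2], [3]
  1-simplices (3): [1,2], [1,3], [2,3]

giving chain groups C_0 ≅ Z^3, C_1 ≅ Z^3.

Boundary ∂_1: C_1 → C_0 is given by ∂[p,q] = [q] − [p].
The 3×3 boundary matrix has rank 2 and Smith normal form diag(1,1).

Now H_k = ker ∂_k / im ∂_{k+1}, so:

  H_0: rank C_0 − rank ∂_1 = 3 − 2 = 1, and the invariant factors of ∂_1 are all 1, so H_0 = Z.
  H_1: rank ker ∂_1 − rank ∂_2 = (3 − 2) − 0 = 1, and there is no ∂_2, so H_1 = Z.

As a check, the Euler characteristic is 3 − 3 = 0, which agrees with 1 − 1 = 0.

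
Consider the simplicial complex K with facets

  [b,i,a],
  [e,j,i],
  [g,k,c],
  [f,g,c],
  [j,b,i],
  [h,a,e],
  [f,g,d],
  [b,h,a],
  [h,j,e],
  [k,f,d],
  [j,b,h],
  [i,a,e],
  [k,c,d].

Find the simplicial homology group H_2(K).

H_2 ≅ Z.

Fix the vertex order a < b < c < d < e < f < g < h < i < j < k and write every simplex with vertices in increasing order. Then dim K = 2 and the simplices of K are:

  0-simplices (11): a, b, c, d, e, f, g, h, i, j, k
  1-simplices (22): ab, ae, ah, ai, bh, bi, bj, cd, cf, cg, ck, df, dg, dk, eh, ei, ej, fg, fk, gk, hj, ij
  2-simplices (13): abh, abi, aeh, aei, bhj, bij, cdk, cfg, cgk, dfg, dfk, ehj, eij

so the chain groups are C_0 ≅ Z^11, C_1 ≅ Z^22, C_2 ≅ Z^13.

The boundary map ∂_1: C_1 → C_0 maps an edge to its endpoints' difference, ∂[p,q] = q − p. For instance
  ∂df = f − d.
The resulting 11×22 matrix has rank 9, and its Smith normal form has invariant factors (1,1,1,1,1,1,1,1,1).

∂_2: C_2 → C_1 acts by ∂[p,q,r] = [q,r] − [p,r] + [p,q]. For instance
  ∂cgk = gk − ck + cg,
  ∂cfg = fg − cg + cf.
The 22×13 boundary matrix has rank 12 and Smith normal form diag(1,1,1,1,1,1,1,1,1,1,1,1).

Computing H_k = (kernel of ∂_k) / (image of ∂_{k+1}):

  H_2: rank ker ∂_2 − rank ∂_3 = (13 − 12) − 0 = 1, and there is no ∂_3, so H_2 = Z.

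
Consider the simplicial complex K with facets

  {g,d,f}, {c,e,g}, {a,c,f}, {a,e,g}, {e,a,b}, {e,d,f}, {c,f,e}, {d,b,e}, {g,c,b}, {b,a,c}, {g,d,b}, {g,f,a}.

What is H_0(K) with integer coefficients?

Fix the vertex order a < b < c < d < e < f < g and write every simplex with vertices in increasing order. Then dim K = 2 and the simplices of K are:

  0-simplices (7): a, b, c, d, e, f, g
  1-simplices (18): ab, ac, ae, af, ag, bc, bd, be, bg, ce, cf, cg, de, df, dg, ef, eg, fg
  2-simplices (12): abc, abe, acf, aeg, afg, bcg, bde, bdg, cef, ceg, def, dfg

giving chain groups C_0 ≅ Z^7, C_1 ≅ Z^18, C_2 ≅ Z^12.

∂_1: C_1 → C_0 is given by ∂[p,q] = [q] − [p]. For instance
  ∂dg = g − d.
As a 7×18 matrix over Z this has rank 6, with invariant factors (1,1,1,1,1,1).

Boundary ∂_2: C_2 → C_1 maps a triangle to the signed sum of its edges. For instance
  ∂afg = fg − ag + af,
  ∂ceg = eg − cg + ce.
This gives a 18×12 integer matrix of rank 12; reducing to Smith normal form yields diagonal entries (1,1,1,1,1,1,1,1,1,1,1,2).

Reading off H_k = ker ∂_k / im ∂_{k+1}:

  H_0: rank C_0 − rank ∂_1 = 7 − 6 = 1, and the invariant factors of ∂_1 are all 1, so H_0 ≅ Z.

(K is a triangulation of the real projective plane RP^2.)

H_0 = Z.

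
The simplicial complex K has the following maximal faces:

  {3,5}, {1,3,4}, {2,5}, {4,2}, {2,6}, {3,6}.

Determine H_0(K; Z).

H_0 = Z.

Fix the vertex order 1 < 2 < 3 < 4 < 5 < 6 and write every simplex with vertices in increasing order. Then dim K = 2 and the simplices of K are:

  0-simplices (6): [1], [2], [3], [4], [5], [6]
  1-simplices (8): [1,3], [1,4], [2,4], [2,5], [2,6], [3,4], [3,5], [3,6]
  2-simplices (1): [1,3,4]

giving chain groups C_0 ≅ Z^6, C_1 ≅ Z^8, C_2 ≅ Z^1.

∂_1: C_1 → C_0 is given by ∂[p,q] = [q] − [p].
As a 6×8 matrix over Z this has rank 5, with invariant factors (1,1,1,1,1).

∂_2: C_2 → C_1 maps a triangle to the signed sum of its edges. For instance
  ∂[1,3,4] = [3,4] − [1,4] + [1,3].
This gives a 8×1 integer matrix of rank 1; reducing to Smith normal form yields diagonal entries (1).

Computing H_k = (kernel of ∂_k) / (image of ∂_{k+1}):

  H_0: rank C_0 − rank ∂_1 = 6 − 5 = 1, and the invariant factors of ∂_1 are all 1, so H_0 = Z.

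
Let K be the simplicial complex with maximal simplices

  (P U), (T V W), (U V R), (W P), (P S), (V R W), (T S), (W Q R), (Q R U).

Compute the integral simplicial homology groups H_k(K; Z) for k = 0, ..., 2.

Order the vertices as P < Q < R < S < T < U < V < W. Listing each simplex with vertices in this order, K has dimension 2 with simplices:

  0-simplices (8): P, Q, R, S, T, U, V, W
  1-simplices (14): PS, PU, PW, QR, QU, QW, RU, RV, RW, ST, TV, TW, UV, VW
  2-simplices (5): QRU, QRW, RUV, RVW, TVW

so the chain groups are C_0 ≅ Z^8, C_1 ≅ Z^14, C_2 ≅ Z^5.

∂_1: C_1 → C_0 maps an edge to its endpoints' difference, ∂[p,q] = q − p. For instance
  ∂TW = W − T.
The resulting 8×14 matrix has rank 7, and its Smith normal form has invariant factors (1,1,1,1,1,1,1).

Boundary ∂_2: C_2 → C_1 acts by ∂[p,q,r] = [q,r] − [p,r] + [p,q]. For instance
  ∂QRU = RU − QU + QR,
  ∂RVW = VW − RW + RV.
The 14×5 boundary matrix has rank 5 and Smith normal form diag(1,1,1,1,1).

From H_k ≅ ker(∂_k) / im(∂_{k+1}) we obtain:

  H_0: rank C_0 − rank ∂_1 = 8 − 7 = 1, and the invariant factors of ∂_1 are all 1, so H_0 = Z.
  H_1: rank ker ∂_1 − rank ∂_2 = (14 − 7) − 5 = 2, and the invariant factors of ∂_2 are all 1, so H_1 = Z^2.
  H_2: rank ker ∂_2 − rank ∂_3 = (5 − 5) − 0 = 0, and there is no ∂_3, so H_2 = 0.

As a check, the Euler characteristic is 8 − 14 + 5 = -1, which agrees with 1 − 2 + 0 = -1.

H_0 = Z,  H_1 = Z^2,  H_2 = 0.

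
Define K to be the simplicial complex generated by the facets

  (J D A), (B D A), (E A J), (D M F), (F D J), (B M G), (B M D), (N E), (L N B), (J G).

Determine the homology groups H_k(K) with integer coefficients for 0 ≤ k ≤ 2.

H_0 = Z,  H_1 = Z^2,  H_2 = 0.

K has 10 vertices, 19 edges, 8 triangles.
rank ∂_0 = 0, rank ∂_1 = 9 ⇒ b_0 = 10 − 0 − 9 = 1; all invariant factors of ∂_1 are 1 so no torsion. So H_0 = Z.
rank ∂_1 = 9, rank ∂_2 = 8 ⇒ b_1 = 19 − 9 − 8 = 2; all invariant factors of ∂_2 are 1 so no torsion. So H_1 = Z^2.
rank ∂_2 = 8, rank ∂_3 = 0 ⇒ b_2 = 8 − 8 − 0 = 0. So H_2 = 0.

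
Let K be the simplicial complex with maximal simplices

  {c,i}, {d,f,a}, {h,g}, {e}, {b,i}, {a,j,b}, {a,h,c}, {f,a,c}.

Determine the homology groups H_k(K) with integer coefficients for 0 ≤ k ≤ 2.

H_0 ≅ Z^2,  H_1 ≅ Z,  H_2 = 0.

Fix the vertex order a < b < c < d < e < f < g < h < i < j and write every simplex with vertices in increasing order. Then dim K = 2 and the simplices of K are:

  0-simplices (10): a, b, c, d, e, f, g, h, i, j
  1-simplices (13): ab, ac, ad, af, ah, aj, bi, bj, cf, ch, ci, df, gh
  2-simplices (4): abj, acf, ach, adf

so the chain groups are C_0 ≅ Z^10, C_1 ≅ Z^13, C_2 ≅ Z^4.

The boundary map ∂_1: C_1 → C_0 is given by ∂[p,q] = [q] − [p]. For instance
  ∂af = f − a.
The 10×13 boundary matrix has rank 8 and Smith normal form diag(1,1,1,1,1,1,1,1).

The boundary map ∂_2: C_2 → C_1 acts by ∂[p,q,r] = [q,r] − [p,r] + [p,q]. For instance
  ∂abj = bj − aj + ab,
  ∂acf = cf − af + ac.
This gives a 13×4 integer matrix of rank 4; reducing to Smith normal form yields diagonal entries (1,1,1,1).

Reading off H_k = ker ∂_k / im ∂_{k+1}:

  H_0: rank C_0 − rank ∂_1 = 10 − 8 = 2, and the invariant factors of ∂_1 are all 1, so H_0 = Z^2.
  H_1: rank ker ∂_1 − rank ∂_2 = (13 − 8) − 4 = 1, and the invariant factors of ∂_2 are all 1, so H_1 = Z.
  H_2: rank ker ∂_2 − rank ∂_3 = (4 − 4) − 0 = 0, and there is no ∂_3, so H_2 = 0.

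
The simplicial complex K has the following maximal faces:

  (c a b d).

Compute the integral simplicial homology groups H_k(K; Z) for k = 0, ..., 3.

We work with the vertex ordering a < b < c < d. The simplices of K, each written with vertices in increasing order, are:

  0-simplices (4): a, b, c, d
  1-simplices (6): ab, ac, ad, bc, bd, cd
  2-simplices (4): abc, abd, acd, bcd
  3-simplices (1): abcd

giving chain groups C_0 ≅ Z^4, C_1 ≅ Z^6, C_2 ≅ Z^4, C_3 ≅ Z^1.

Boundary ∂_1: C_1 → C_0 is given by ∂[p,q] = [q] − [p]. For instance
  ∂bc = c − b.
As a 4×6 matrix over Z this has rank 3, with invariant factors (1,1,1).

∂_2: C_2 → C_1 acts by ∂[p,q,r] = [q,r] − [p,r] + [p,q]. For instance
  ∂acd = cd − ad + ac,
  ∂abc = bc − ac + ab.
The 6×4 boundary matrix has rank 3 and Smith normal form diag(1,1,1).

∂_3: C_3 → C_2 sends each 3-simplex σ to the alternating sum Σ_i (−1)^i (σ with its i-th vertex removed). For instance
  ∂abcd = bcd − acd + abd − abc.
As a 4×1 matrix over Z this has rank 1, with invariant factors (1).

Now H_k = ker ∂_k / im ∂_{k+1}, so:

  H_0: rank C_0 − rank ∂_1 = 4 − 3 = 1, and the invariant factors of ∂_1 are all 1, so H_0 = Z.
  H_1: rank ker ∂_1 − rank ∂_2 = (6 − 3) − 3 = 0, and the invariant factors of ∂_2 are all 1, so H_1 = 0.
  H_2: rank ker ∂_2 − rank ∂_3 = (4 − 3) − 1 = 0, and the invariant factors of ∂_3 are all 1, so H_2 = 0.
  H_3: rank ker ∂_3 − rank ∂_4 = (1 − 1) − 0 = 0, and there is no ∂_4, so H_3 = 0.

As a check, the Euler characteristic is 4 − 6 + 4 − 1 = 1, which agrees with 1 − 0 + 0 − 0 = 1.

H_0 ≅ Z,  H_1 = 0,  H_2 = 0,  H_3 = 0.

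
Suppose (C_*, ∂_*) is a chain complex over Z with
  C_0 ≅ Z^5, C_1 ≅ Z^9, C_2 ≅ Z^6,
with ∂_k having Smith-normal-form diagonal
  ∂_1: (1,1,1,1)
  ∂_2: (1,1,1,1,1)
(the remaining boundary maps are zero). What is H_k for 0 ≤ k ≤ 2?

H_0 ≅ Z,  H_1 = 0,  H_2 ≅ Z.

H_0: b_0 = 5 − 0 − 4 = 1; torsion from ∂_1 factors > 1: none. So H_0 ≅ Z.
H_1: b_1 = 9 − 4 − 5 = 0; torsion from ∂_2 factors > 1: none. So H_1 ≅ 0.
H_2: b_2 = 6 − 5 − 0 = 1; torsion from ∂_3 factors > 1: none. So H_2 ≅ Z.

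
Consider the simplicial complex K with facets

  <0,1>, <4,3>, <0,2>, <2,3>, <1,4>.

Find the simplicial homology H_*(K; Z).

Take the total order 0 < 1 < 2 < 3 < 4 on the vertex set. Then K (dimension 1) consists of the simplices:

  0-simplices (5): [0], [1], [2], [3], [4]
  1-simplices (5): [0,1], [0,2], [1,4], [2,3], [3,4]

giving chain groups C_0 ≅ Z^5, C_1 ≅ Z^5.

∂_1: C_1 → C_0 maps an edge to its endpoints' difference, ∂[p,q] = q − p.
The resulting 5×5 matrix has rank 4, and its Smith normal form has invariant factors (1,1,1,1).

Reading off H_k = ker ∂_k / im ∂_{k+1}:

  H_0: rank C_0 − rank ∂_1 = 5 − 4 = 1, and the invariant factors of ∂_1 are all 1, so H_0 = Z.
  H_1: rank ker ∂_1 − rank ∂_2 = (5 − 4) − 0 = 1, and there is no ∂_2, so H_1 = Z.

(K is a triangulation of the circle S^1.)

H_0 = Z,  H_1 = Z.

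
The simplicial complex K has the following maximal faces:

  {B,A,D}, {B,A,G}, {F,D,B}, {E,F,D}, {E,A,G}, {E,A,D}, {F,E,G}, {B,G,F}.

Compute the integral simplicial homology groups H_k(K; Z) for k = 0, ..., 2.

Order the vertices as A < B < D < E < F < G. Listing each simplex with vertices in this order, K has dimension 2 with simplices:

  0-simplices (6): A, B, D, E, F, G
  1-simplices (12): AB, AD, AE, AG, BD, BF, BG, DE, DF, EF, EG, FG
  2-simplices (8): ABD, ABG, ADE, AEG, BDF, BFG, DEF, EFG

Hence C_0 ≅ Z^6, C_1 ≅ Z^12, C_2 ≅ Z^8.

Boundary ∂_1: C_1 → C_0 is given by ∂[p,q] = [q] − [p].
This gives a 6×12 integer matrix of rank 5; reducing to Smith normal form yields diagonal entries (1,1,1,1,1).

∂_2: C_2 → C_1 acts by ∂[p,q,r] = [q,r] − [p,r] + [p,q]. For instance
  ∂AEG = EG − AG + AE,
  ∂BDF = DF − BF + BD.
As a 12×8 matrix over Z this has rank 7, with invariant factors (1,1,1,1,1,1,1).

Reading off H_k = ker ∂_k / im ∂_{k+1}:

  H_0: rank C_0 − rank ∂_1 = 6 − 5 = 1, and the invariant factors of ∂_1 are all 1, so H_0 ≅ Z.
  H_1: rank ker ∂_1 − rank ∂_2 = (12 − 5) − 7 = 0, and the invariant factors of ∂_2 are all 1, so H_1 ≅ 0.
  H_2: rank ker ∂_2 − rank ∂_3 = (8 − 7) − 0 = 1, and there is no ∂_3, so H_2 ≅ Z.

As a check, the Euler characteristic is 6 − 12 + 8 = 2, which agrees with 1 − 0 + 1 = 2.
(K is a triangulation of the 2-sphere S^2.)

H_0 ≅ Z,  H_1 = 0,  H_2 ≅ Z.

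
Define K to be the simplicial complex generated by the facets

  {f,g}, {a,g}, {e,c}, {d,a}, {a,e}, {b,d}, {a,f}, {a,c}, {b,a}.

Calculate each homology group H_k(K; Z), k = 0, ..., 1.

We work with the vertex ordering a < b < c < d < e < f < g. The simplices of K, each written with vertices in increasing order, are:

  0-simplices (7): a, b, c, d, e, f, g
  1-simplices (9): ab, ac, ad, ae, af, ag, bd, ce, fg

giving chain groups C_0 ≅ Z^7, C_1 ≅ Z^9.

Boundary ∂_1: C_1 → C_0 is given by ∂[p,q] = [q] − [p]. For instance
  ∂ag = g − a.
The 7×9 boundary matrix has rank 6 and Smith normal form diag(1,1,1,1,1,1).

Computing H_k = (kernel of ∂_k) / (image of ∂_{k+1}):

  H_0: rank C_0 − rank ∂_1 = 7 − 6 = 1, and the invariant factors of ∂_1 are all 1, so H_0 ≅ Z.
  H_1: rank ker ∂_1 − rank ∂_2 = (9 − 6) − 0 = 3, and there is no ∂_2, so H_1 ≅ Z^3.

(K is a triangulation of a wedge of 3 circles.)

H_0 ≅ Z,  H_1 ≅ Z^3.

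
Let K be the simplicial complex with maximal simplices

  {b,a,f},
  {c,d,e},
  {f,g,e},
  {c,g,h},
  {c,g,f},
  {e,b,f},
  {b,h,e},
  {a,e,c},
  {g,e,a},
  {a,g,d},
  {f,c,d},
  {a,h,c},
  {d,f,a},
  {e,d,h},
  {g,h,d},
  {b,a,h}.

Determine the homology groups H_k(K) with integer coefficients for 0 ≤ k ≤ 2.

Take the total order a < b < c < d < e < f < g < h on the vertex set. Then K (dimension 2) consists of the simplices:

  0-simplices (8): a, b, c, d, e, f, g, h
  1-simplices (24): ab, ac, ad, ae, af, ag, ah, be, bf, bh, cd, ce, cf, cg, ch, de, df, dg, dh, ef, eg, eh, fg, gh
  2-simplices (16): abf, abh, ace, ach, adf, adg, aeg, bef, beh, cde, cdf, cfg, cgh, deh, dgh, efg

giving chain groups C_0 ≅ Z^8, C_1 ≅ Z^24, C_2 ≅ Z^16.

∂_1: C_1 → C_0 is given by ∂[p,q] = [q] − [p].
The resulting 8×24 matrix has rank 7, and its Smith normal form has invariant factors (1,1,1,1,1,1,1).

Boundary ∂_2: C_2 → C_1 acts by ∂[p,q,r] = [q,r] − [p,r] + [p,q]. For instance
  ∂bef = ef − bf + be,
  ∂aeg = eg − ag + ae.
The resulting 24×16 matrix has rank 15, and its Smith normal form has invariant factors (1,1,1,1,1,1,1,1,1,1,1,1,1,1,1).

Computing H_k = (kernel of ∂_k) / (image of ∂_{k+1}):

  H_0: rank C_0 − rank ∂_1 = 8 − 7 = 1, and the invariant factors of ∂_1 are all 1, so H_0 ≅ Z.
  H_1: rank ker ∂_1 − rank ∂_2 = (24 − 7) − 15 = 2, and the invariant factors of ∂_2 are all 1, so H_1 ≅ Z^2.
  H_2: rank ker ∂_2 − rank ∂_3 = (16 − 15) − 0 = 1, and there is no ∂_3, so H_2 ≅ Z.

H_0 ≅ Z,  H_1 ≅ Z^2,  H_2 ≅ Z.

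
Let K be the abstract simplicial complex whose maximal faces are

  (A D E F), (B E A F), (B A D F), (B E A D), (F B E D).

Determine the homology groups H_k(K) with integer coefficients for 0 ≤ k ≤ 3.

Order the vertices as A < B < D < E < F. Listing each simplex with vertices in this order, K has dimension 3 with simplices:

  0-simplices (5): A, B, D, E, F
  1-simplices (10): AB, AD, AE, AF, BD, BE, BF, DE, DF, EF
  2-simplices (10): ABD, ABE, ABF, ADE, ADF, AEF, BDE, BDF, BEF, DEF
  3-simplices (5): ABDE, ABDF, ABEF, ADEF, BDEF

giving chain groups C_0 ≅ Z^5, C_1 ≅ Z^10, C_2 ≅ Z^10, C_3 ≅ Z^5.

∂_1: C_1 → C_0 sends each edge [p,q] (with p < q) to q − p.
The 5×10 boundary matrix has rank 4 and Smith normal form diag(1,1,1,1).

The boundary map ∂_2: C_2 → C_1 acts by ∂[p,q,r] = [q,r] − [p,r] + [p,q]. For instance
  ∂BEF = EF − BF + BE,
  ∂ABE = BE − AE + AB.
This gives a 10×10 integer matrix of rank 6; reducing to Smith normal form yields diagonal entries (1,1,1,1,1,1).

The boundary map ∂_3: C_3 → C_2 sends each 3-simplex σ to the alternating sum Σ_i (−1)^i (σ with its i-th vertex removed). For instance
  ∂ADEF = DEF − AEF + ADF − ADE,
  ∂ABEF = BEF − AEF + ABF − ABE.
As a 10×5 matrix over Z this has rank 4, with invariant factors (1,1,1,1).

Computing H_k = (kernel of ∂_k) / (image of ∂_{k+1}):

  H_0: rank C_0 − rank ∂_1 = 5 − 4 = 1, and the invariant factors of ∂_1 are all 1, so H_0 ≅ Z.
  H_1: rank ker ∂_1 − rank ∂_2 = (10 − 4) − 6 = 0, and the invariant factors of ∂_2 are all 1, so H_1 ≅ 0.
  H_2: rank ker ∂_2 − rank ∂_3 = (10 − 6) − 4 = 0, and the invariant factors of ∂_3 are all 1, so H_2 ≅ 0.
  H_3: rank ker ∂_3 − rank ∂_4 = (5 − 4) − 0 = 1, and there is no ∂_4, so H_3 ≅ Z.

As a check, the Euler characteristic is 5 − 10 + 10 − 5 = 0, which agrees with 1 − 0 + 0 − 1 = 0.
(K is a triangulation of the 3-sphere S^3.)

H_0 = Z,  H_1 = 0,  H_2 = 0,  H_3 = Z.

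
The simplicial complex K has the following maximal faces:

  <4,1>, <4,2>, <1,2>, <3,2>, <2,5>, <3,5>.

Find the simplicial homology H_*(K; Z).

H_0 ≅ Z,  H_1 ≅ Z^2.

Fix the vertex order 1 < 2 < 3 < 4 < 5 and write every simplex with vertices in increasing order. Then dim K = 1 and the simplices of K are:

  0-simplices (5): [1], [2], [3], [4], [5]
  1-simplices (6): [1,2], [1,4], [2,3], [2,4], [2,5], [3,5]

giving chain groups C_0 ≅ Z^5, C_1 ≅ Z^6.

∂_1: C_1 → C_0 sends each edge [p,q] (with p < q) to q − p. For instance
  ∂[2,4] = [4] − [2].
As a 5×6 matrix over Z this has rank 4, with invariant factors (1,1,1,1).

Reading off H_k = ker ∂_k / im ∂_{k+1}:

  H_0: rank C_0 − rank ∂_1 = 5 − 4 = 1, and the invariant factors of ∂_1 are all 1, so H_0 = Z.
  H_1: rank ker ∂_1 − rank ∂_2 = (6 − 4) − 0 = 2, and there is no ∂_2, so H_1 = Z^2.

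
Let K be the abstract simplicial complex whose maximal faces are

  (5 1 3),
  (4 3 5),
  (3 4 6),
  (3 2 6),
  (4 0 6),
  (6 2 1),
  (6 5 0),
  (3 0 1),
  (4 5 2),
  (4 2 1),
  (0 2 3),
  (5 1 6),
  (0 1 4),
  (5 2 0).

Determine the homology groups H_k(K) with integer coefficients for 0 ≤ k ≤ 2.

Fix the vertex order 0 < 1 < 2 < 3 < 4 < 5 < 6 and write every simplex with vertices in increasing order. Then dim K = 2 and the simplices of K are:

  0-simplices (7): [0], [1], [2], [3], [4], [5], [6]
  1-simplices (21): [0,1], [0,2], [0,3], [0,4], [0,5], [0,6], [1,2], [1,3], [1,4], [1,5], [1,6], [2,3], [2,4], [2,5], [2,6], [3,4], [3,5], [3,6], [4,5], [4,6], [5,6]
  2-simplices (14): [0,1,3], [0,1,4], [0,2,3], [0,2,5], [0,4,6], [0,5,6], [1,2,4], [1,2,6], [1,3,5], [1,5,6], [2,3,6], [2,4,5], [3,4,5], [3,4,6]

Hence C_0 ≅ Z^7, C_1 ≅ Z^21, C_2 ≅ Z^14.

The boundary map ∂_1: C_1 → C_0 sends each edge [p,q] (with p < q) to q − p. For instance
  ∂[4,5] = [5] − [4].
This gives a 7×21 integer matrix of rank 6; reducing to Smith normal form yields diagonal entries (1,1,1,1,1,1).

The boundary map ∂_2: C_2 → C_1 acts by ∂[p,q,r] = [q,r] − [p,r] + [p,q]. For instance
  ∂[0,2,5] = [2,5] − [0,5] + [0,2],
  ∂[0,2,3] = [2,3] − [0,3] + [0,2].
As a 21×14 matrix over Z this has rank 13, with invariant factors (1,1,1,1,1,1,1,1,1,1,1,1,1).

Computing H_k = (kernel of ∂_k) / (image of ∂_{k+1}):

  H_0: rank C_0 − rank ∂_1 = 7 − 6 = 1, and the invariant factors of ∂_1 are all 1, so H_0 = Z.
  H_1: rank ker ∂_1 − rank ∂_2 = (21 − 6) − 13 = 2, and the invariant factors of ∂_2 are all 1, so H_1 = Z^2.
  H_2: rank ker ∂_2 − rank ∂_3 = (14 − 13) − 0 = 1, and there is no ∂_3, so H_2 = Z.

(K is a triangulation of the torus T^2.)

H_0 ≅ Z,  H_1 ≅ Z^2,  H_2 ≅ Z.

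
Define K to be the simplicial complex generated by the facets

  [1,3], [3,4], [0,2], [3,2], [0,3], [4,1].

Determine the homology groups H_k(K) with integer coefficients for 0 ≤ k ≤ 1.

H_0 ≅ Z,  H_1 ≅ Z^2.

Take the total order 0 < 1 < 2 < 3 < 4 on the vertex set. Then K (dimension 1) consists of the simplices:

  0-simplices (5): [0], [1], [2], [3], [4]
  1-simplices (6): [0,2], [0,3], [1,3], [1,4], [2,3], [3,4]

giving chain groups C_0 ≅ Z^5, C_1 ≅ Z^6.

∂_1: C_1 → C_0 sends each edge [p,q] (with p < q) to q − p. For instance
  ∂[0,3] = [3] − [0].
The 5×6 boundary matrix has rank 4 and Smith normal form diag(1,1,1,1).

From H_k ≅ ker(∂_k) / im(∂_{k+1}) we obtain:

  H_0: rank C_0 − rank ∂_1 = 5 − 4 = 1, and the invariant factors of ∂_1 are all 1, so H_0 ≅ Z.
  H_1: rank ker ∂_1 − rank ∂_2 = (6 − 4) − 0 = 2, and there is no ∂_2, so H_1 ≅ Z^2.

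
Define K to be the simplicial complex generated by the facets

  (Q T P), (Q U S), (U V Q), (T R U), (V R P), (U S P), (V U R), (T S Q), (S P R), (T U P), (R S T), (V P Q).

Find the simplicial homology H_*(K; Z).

Fix the vertex order P < Q < R < S < T < U < V and write every simplex with vertices in increasing order. Then dim K = 2 and the simplices of K are:

  0-simplices (7): P, Q, R, S, T, U, V
  1-simplices (18): PQ, PR, PS, PT, PU, PV, QS, QT, QU, QV, RS, RT, RU, RV, ST, SU, TU, UV
  2-simplices (12): PQT, PQV, PRS, PRV, PSU, PTU, QST, QSU, QUV, RST, RTU, RUV

Hence C_0 ≅ Z^7, C_1 ≅ Z^18, C_2 ≅ Z^12.

∂_1: C_1 → C_0 maps an edge to its endpoints' difference, ∂[p,q] = q − p.
This gives a 7×18 integer matrix of rank 6; reducing to Smith normal form yields diagonal entries (1,1,1,1,1,1).

∂_2: C_2 → C_1 maps a triangle to the signed sum of its edges. For instance
  ∂PQV = QV − PV + PQ,
  ∂QUV = UV − QV + QU.
This gives a 18×12 integer matrix of rank 12; reducing to Smith normal form yields diagonal entries (1,1,1,1,1,1,1,1,1,1,1,2).

Computing H_k = (kernel of ∂_k) / (image of ∂_{k+1}):

  H_0: rank C_0 − rank ∂_1 = 7 − 6 = 1, and the invariant factors of ∂_1 are all 1, so H_0 ≅ Z.
  H_1: rank ker ∂_1 − rank ∂_2 = (18 − 6) − 12 = 0, and ∂_2 has invariant factor 2 > 1, so H_1 ≅ Z/2.
  H_2: rank ker ∂_2 − rank ∂_3 = (12 − 12) − 0 = 0, and there is no ∂_3, so H_2 ≅ 0.

As a check, the Euler characteristic is 7 − 18 + 12 = 1, which agrees with 1 − 0 + 0 = 1.

H_0 = Z,  H_1 = Z/2,  H_2 = 0.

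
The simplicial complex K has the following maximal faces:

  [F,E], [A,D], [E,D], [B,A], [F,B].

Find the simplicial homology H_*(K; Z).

Fix the vertex order A < B < D < E < F and write every simplex with vertices in increasing order. Then dim K = 1 and the simplices of K are:

  0-simplices (5): A, B, D, E, F
  1-simplices (5): AB, AD, BF, DE, EF

giving chain groups C_0 ≅ Z^5, C_1 ≅ Z^5.

Boundary ∂_1: C_1 → C_0 is given by ∂[p,q] = [q] − [p]. For instance
  ∂BF = F − B.
The resulting 5×5 matrix has rank 4, and its Smith normal form has invariant factors (1,1,1,1).

Reading off H_k = ker ∂_k / im ∂_{k+1}:

  H_0: rank C_0 − rank ∂_1 = 5 − 4 = 1, and the invariant factors of ∂_1 are all 1, so H_0 ≅ Z.
  H_1: rank ker ∂_1 − rank ∂_2 = (5 − 4) − 0 = 1, and there is no ∂_2, so H_1 ≅ Z.

As a check, the Euler characteristic is 5 − 5 = 0, which agrees with 1 − 1 = 0.

H_0 = Z,  H_1 = Z.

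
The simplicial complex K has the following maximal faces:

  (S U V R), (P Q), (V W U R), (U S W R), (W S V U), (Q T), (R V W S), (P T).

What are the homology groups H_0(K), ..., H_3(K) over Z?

H_0 = Z^2,  H_1 = Z,  H_2 = 0,  H_3 = Z.

Take the total order P < Q < R < S < T < U < V < W on the vertex set. Then K (dimension 3) consists of the simplices:

  0-simplices (8): P, Q, R, S, T, U, V, W
  1-simplices (13): PQ, PT, QT, RS, RU, RV, RW, SU, SV, SW, UV, UW, VW
  2-simplices (10): RSU, RSV, RSW, RUV, RUW, RVW, SUV, SUW, SVW, UVW
  3-simplices (5): RSUV, RSUW, RSVW, RUVW, SUVW

so the chain groups are C_0 ≅ Z^8, C_1 ≅ Z^13, C_2 ≅ Z^10, C_3 ≅ Z^5.

Boundary ∂_1: C_1 → C_0 sends each edge [p,q] (with p < q) to q − p. For instance
  ∂VW = W − V.
The 8×13 boundary matrix has rank 6 and Smith normal form diag(1,1,1,1,1,1).

∂_2: C_2 → C_1 maps a triangle to the signed sum of its edges. For instance
  ∂SVW = VW − SW + SV,
  ∂SUV = UV − SV + SU.
This gives a 13×10 integer matrix of rank 6; reducing to Smith normal form yields diagonal entries (1,1,1,1,1,1).

Boundary ∂_3: C_3 → C_2 sends each 3-simplex σ to the alternating sum Σ_i (−1)^i (σ with its i-th vertex removed). For instance
  ∂RSUW = SUW − RUW + RSW − RSU,
  ∂RSUV = SUV − RUV + RSV − RSU.
As a 10×5 matrix over Z this has rank 4, with invariant factors (1,1,1,1).

From H_k ≅ ker(∂_k) / im(∂_{k+1}) we obtain:

  H_0: rank C_0 − rank ∂_1 = 8 − 6 = 2, and the invariant factors of ∂_1 are all 1, so H_0 ≅ Z^2.
  H_1: rank ker ∂_1 − rank ∂_2 = (13 − 6) − 6 = 1, and the invariant factors of ∂_2 are all 1, so H_1 ≅ Z.
  H_2: rank ker ∂_2 − rank ∂_3 = (10 − 6) − 4 = 0, and the invariant factors of ∂_3 are all 1, so H_2 ≅ 0.
  H_3: rank ker ∂_3 − rank ∂_4 = (5 − 4) − 0 = 1, and there is no ∂_4, so H_3 ≅ Z.

As a check, the Euler characteristic is 8 − 13 + 10 − 5 = 0, which agrees with 2 − 1 + 0 − 1 = 0.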